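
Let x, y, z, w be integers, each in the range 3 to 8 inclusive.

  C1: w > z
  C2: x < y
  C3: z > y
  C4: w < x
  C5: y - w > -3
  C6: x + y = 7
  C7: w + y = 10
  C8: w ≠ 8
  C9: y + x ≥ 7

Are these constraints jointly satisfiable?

Constraints 1, 2, 3, and 4 give y < z, z < w, w < x, x < y. Chaining: y < z < w < x < y, which forces y < y — impossible.

Unsatisfiable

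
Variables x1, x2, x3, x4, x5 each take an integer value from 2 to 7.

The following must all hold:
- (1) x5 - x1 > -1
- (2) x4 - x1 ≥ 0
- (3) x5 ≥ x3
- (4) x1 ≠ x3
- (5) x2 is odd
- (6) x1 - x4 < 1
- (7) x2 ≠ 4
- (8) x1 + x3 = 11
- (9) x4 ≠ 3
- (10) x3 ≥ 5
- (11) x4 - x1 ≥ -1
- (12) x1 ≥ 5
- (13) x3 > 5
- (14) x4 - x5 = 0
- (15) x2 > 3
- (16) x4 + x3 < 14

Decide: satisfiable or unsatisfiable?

Satisfiable

Try x1 = 5, x2 = 7, x3 = 6, x4 = 6, x5 = 6.
Check constraint 1: x5 - x1 = 1; constraint 2: x4 - x1 = 1. The remaining constraints are straightforward to verify.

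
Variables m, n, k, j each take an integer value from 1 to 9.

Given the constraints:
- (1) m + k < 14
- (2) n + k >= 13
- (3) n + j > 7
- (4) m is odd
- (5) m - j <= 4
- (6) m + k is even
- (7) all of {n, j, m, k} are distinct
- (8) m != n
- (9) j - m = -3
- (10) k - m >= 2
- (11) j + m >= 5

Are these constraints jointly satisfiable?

One satisfying assignment is m = 5, n = 6, k = 7, j = 2.
For the less obvious constraints — constraint 1: m + k = 12; constraint 2: n + k = 13; constraint 3: n + j = 8 — and the others hold by inspection.

Satisfiable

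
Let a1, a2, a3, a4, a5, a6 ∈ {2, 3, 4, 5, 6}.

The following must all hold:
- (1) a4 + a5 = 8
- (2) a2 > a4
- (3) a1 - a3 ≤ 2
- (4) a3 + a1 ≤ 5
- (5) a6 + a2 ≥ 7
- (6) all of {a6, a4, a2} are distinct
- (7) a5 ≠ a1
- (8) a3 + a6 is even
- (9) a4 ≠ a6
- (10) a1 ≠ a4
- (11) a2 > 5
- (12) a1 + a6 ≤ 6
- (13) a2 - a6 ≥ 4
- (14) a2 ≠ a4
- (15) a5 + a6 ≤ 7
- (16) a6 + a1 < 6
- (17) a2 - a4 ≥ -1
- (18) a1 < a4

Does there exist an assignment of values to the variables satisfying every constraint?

Satisfiable

Take a1 = 2, a2 = 6, a3 = 2, a4 = 5, a5 = 3, a6 = 2. Then constraint 1: a4 + a5 = 8; constraint 3: a1 - a3 = 0, and every other listed constraint is also met.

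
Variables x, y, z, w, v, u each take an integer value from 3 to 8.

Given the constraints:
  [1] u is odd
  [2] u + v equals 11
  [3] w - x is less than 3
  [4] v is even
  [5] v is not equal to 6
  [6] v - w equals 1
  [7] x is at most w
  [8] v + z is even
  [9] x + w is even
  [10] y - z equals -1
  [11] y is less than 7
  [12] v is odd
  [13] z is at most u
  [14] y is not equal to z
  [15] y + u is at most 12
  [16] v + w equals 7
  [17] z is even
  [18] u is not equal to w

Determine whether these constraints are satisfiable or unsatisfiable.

Unsatisfiable

Constraint 12 makes v odd and constraint 17 makes z even, so v + z must be odd. Constraint 8 says v + z is even — contradiction.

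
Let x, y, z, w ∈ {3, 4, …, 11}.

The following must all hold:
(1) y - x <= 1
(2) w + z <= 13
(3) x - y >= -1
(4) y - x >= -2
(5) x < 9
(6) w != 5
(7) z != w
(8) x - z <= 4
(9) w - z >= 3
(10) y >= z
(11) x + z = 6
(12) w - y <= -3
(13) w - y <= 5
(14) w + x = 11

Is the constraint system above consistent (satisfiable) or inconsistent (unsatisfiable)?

Unsatisfiable

Constraints 1, 8, 9, and 12 give y − w ≥ 3, w − z ≥ 3, z − x ≥ -4, x − y ≥ -1.
Adding all 4 inequalities: the left sides telescope to 0, and the right sides sum to 3 + 3 + (-4) + (-1) = 1. So 0 ≥ 1, which is false.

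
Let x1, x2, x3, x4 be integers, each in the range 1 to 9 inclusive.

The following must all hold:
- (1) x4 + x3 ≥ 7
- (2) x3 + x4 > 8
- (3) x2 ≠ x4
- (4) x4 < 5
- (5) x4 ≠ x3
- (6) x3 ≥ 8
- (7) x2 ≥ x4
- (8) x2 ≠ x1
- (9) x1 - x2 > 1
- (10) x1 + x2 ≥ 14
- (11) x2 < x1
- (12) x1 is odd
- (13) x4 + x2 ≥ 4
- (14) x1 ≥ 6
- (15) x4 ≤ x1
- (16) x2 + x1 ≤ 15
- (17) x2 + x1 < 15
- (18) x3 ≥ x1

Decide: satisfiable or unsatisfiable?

Take x1 = 9, x2 = 5, x3 = 9, x4 = 1. Then constraint 1: x4 + x3 = 10; constraint 2: x3 + x4 = 10; constraint 9: x1 - x2 = 4, and every other listed constraint is also met.

Satisfiable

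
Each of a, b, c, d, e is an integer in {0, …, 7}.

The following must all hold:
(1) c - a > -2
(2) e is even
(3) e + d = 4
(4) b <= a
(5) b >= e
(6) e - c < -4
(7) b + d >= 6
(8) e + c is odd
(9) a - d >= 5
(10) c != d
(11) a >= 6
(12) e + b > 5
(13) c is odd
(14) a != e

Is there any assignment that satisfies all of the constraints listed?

Satisfiable

The assignment a = 7, b = 5, c = 7, d = 2, e = 2 works:
  constraint 1 holds since c - a = 0.
  constraint 3 holds since e + d = 4.
  constraint 6 holds since e - c = -5.
The rest check out directly.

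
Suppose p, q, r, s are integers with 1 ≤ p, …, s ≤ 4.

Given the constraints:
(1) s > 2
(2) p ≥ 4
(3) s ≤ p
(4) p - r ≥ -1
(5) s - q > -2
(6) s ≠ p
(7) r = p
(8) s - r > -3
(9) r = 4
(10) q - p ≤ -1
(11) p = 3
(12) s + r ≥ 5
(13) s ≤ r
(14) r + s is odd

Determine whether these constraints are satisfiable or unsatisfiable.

Constraint 9 fixes r = 4 and constraint 11 fixes p = 3, but constraint 7 requires r = p. Since 4 ≠ 3, contradiction.

Unsatisfiable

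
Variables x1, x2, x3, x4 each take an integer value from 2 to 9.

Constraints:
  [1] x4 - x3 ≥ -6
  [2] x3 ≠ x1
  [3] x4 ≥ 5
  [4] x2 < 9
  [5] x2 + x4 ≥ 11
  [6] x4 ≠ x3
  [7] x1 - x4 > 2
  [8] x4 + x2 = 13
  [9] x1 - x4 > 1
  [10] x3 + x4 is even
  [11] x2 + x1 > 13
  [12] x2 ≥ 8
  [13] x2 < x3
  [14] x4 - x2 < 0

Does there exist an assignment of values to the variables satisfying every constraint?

Satisfiable

Take x1 = 8, x2 = 8, x3 = 9, x4 = 5. Then constraint 1: x4 - x3 = -4; constraint 5: x2 + x4 = 13; constraint 7: x1 - x4 = 3, and every other listed constraint is also met.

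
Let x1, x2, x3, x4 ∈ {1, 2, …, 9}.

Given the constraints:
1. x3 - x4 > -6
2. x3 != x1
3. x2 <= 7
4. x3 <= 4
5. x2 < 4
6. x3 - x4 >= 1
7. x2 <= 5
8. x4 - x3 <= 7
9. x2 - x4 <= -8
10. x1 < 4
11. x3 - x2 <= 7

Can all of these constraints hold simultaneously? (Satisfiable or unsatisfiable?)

Unsatisfiable

Constraints 6, 9, and 11 give x2 − x3 ≥ -7, x3 − x4 ≥ 1, x4 − x2 ≥ 8.
Adding all 3 inequalities: the left sides telescope to 0, and the right sides sum to (-7) + 1 + 8 = 2. So 0 ≥ 2, which is false.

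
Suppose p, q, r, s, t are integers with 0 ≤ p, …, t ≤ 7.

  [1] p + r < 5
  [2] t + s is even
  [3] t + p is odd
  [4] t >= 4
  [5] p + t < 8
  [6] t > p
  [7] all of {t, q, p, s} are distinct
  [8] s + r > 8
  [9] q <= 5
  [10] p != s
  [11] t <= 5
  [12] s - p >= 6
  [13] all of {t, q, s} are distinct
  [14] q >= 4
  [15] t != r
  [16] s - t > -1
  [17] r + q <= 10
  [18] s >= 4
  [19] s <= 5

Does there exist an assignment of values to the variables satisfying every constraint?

Unsatisfiable

Constraints 4, 9, 11, 14, 18, and 19 confine each of t, q, s to the 2 values {4, 5}.
Constraint 13 requires all 3 of them to be distinct, but only 2 values are available — impossible by the pigeonhole principle.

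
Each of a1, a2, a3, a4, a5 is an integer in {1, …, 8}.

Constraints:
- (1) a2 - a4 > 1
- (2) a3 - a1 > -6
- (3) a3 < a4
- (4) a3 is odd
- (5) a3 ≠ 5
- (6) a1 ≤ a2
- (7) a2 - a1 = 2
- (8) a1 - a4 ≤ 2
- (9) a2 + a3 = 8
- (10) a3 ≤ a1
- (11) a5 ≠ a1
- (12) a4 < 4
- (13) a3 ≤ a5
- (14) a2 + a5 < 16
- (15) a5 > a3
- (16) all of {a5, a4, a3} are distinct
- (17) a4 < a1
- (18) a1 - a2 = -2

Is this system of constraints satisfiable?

Satisfiable

Try a1 = 5, a2 = 7, a3 = 1, a4 = 3, a5 = 7.
Check constraint 1: a2 - a4 = 4; constraint 2: a3 - a1 = -4. The remaining constraints are straightforward to verify.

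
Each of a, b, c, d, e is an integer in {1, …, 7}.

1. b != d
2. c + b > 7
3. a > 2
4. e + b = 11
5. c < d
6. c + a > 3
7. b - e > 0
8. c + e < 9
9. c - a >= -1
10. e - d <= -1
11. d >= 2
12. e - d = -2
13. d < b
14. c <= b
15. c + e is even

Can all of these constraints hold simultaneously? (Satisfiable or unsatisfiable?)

Setting (a, b, c, d, e) = (3, 7, 2, 6, 4) satisfies everything: constraint 2: c + b = 9; constraint 4: e + b = 11, and the others follow.

Satisfiable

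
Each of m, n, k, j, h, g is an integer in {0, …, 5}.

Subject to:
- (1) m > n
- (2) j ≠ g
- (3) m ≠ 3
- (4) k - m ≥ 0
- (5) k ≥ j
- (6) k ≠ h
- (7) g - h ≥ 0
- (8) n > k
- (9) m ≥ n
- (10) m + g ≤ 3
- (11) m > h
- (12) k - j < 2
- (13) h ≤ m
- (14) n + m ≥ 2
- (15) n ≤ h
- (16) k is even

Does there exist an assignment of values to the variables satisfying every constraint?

Unsatisfiable

Constraints 1, 4, and 8 give n < m, m ≤ k, k < n. Chaining: n < m ≤ k < n, which forces n < n — impossible.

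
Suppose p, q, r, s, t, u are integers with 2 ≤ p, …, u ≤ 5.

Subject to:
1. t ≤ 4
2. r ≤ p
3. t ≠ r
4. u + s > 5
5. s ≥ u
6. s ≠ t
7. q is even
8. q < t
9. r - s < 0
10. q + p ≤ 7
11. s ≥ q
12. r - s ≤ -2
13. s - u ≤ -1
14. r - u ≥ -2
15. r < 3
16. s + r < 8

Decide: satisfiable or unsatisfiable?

Constraints 12, 13, and 14 give u − s ≥ 1, s − r ≥ 2, r − u ≥ -2.
Adding all 3 inequalities: the left sides telescope to 0, and the right sides sum to 1 + 2 + (-2) = 1. So 0 ≥ 1, which is false.

Unsatisfiable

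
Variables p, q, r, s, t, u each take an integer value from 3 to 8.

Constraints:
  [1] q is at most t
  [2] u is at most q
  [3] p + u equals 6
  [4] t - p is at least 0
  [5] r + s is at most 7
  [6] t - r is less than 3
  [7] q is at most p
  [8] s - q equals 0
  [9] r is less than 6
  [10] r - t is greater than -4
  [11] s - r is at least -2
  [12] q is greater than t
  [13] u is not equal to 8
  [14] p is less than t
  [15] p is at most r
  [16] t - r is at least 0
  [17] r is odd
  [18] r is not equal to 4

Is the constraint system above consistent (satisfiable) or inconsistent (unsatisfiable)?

Constraints 7, 12, and 14 give q ≤ p, p < t, t < q. Chaining: q ≤ p < t < q, which forces q < q — impossible.

Unsatisfiable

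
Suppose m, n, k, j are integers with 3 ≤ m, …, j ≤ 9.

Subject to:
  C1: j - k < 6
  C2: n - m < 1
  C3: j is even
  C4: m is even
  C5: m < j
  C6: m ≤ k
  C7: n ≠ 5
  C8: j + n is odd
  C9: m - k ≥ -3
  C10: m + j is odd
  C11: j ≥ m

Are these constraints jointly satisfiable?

Unsatisfiable

Constraint 4 makes m even and constraint 3 makes j even, so m + j must be even. Constraint 10 says m + j is odd — contradiction.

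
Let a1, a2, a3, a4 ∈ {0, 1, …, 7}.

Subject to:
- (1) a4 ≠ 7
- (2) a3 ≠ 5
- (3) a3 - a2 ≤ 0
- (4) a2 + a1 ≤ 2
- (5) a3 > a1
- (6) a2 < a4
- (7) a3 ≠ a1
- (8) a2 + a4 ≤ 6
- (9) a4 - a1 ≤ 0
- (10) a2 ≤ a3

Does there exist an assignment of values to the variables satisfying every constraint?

Unsatisfiable

Constraints 3, 5, 6, and 9 give a2 < a4, a4 ≤ a1, a1 < a3, a3 ≤ a2. Chaining: a2 < a4 ≤ a1 < a3 ≤ a2, which forces a2 < a2 — impossible.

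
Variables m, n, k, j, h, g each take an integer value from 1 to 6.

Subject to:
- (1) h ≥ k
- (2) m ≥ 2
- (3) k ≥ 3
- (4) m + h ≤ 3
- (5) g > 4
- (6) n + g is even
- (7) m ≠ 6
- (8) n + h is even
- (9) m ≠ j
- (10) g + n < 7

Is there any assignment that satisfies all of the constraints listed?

Unsatisfiable

From constraint 2: m ≥ 2. From constraints 1 and 3: h ≥ k ≥ 3. Hence m + h ≥ 5. But constraint 4 requires m + h ≤ 3, and 3 < 5. Contradiction.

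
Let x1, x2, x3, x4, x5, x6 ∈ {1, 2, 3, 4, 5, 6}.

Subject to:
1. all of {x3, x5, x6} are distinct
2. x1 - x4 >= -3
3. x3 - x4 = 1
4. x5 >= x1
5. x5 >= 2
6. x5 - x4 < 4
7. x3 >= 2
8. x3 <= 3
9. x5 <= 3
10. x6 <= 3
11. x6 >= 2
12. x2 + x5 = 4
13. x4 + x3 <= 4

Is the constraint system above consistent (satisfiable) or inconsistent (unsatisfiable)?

Constraints 5, 7, 8, 9, 10, and 11 confine each of x3, x5, x6 to the 2 values {2, 3}.
Constraint 1 requires all 3 of them to be distinct, but only 2 values are available — impossible by the pigeonhole principle.

Unsatisfiable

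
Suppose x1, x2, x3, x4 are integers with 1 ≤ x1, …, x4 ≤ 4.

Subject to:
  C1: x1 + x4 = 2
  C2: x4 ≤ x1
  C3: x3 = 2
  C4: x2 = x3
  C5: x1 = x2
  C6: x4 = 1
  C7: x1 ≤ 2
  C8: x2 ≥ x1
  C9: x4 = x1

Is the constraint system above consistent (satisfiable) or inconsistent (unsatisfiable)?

Constraint 6 fixes x4 = 1 and constraint 3 fixes x3 = 2. Constraints 4, 5, and 9 give x4 = x1 = x2 = x3, so x4 = x3. But 1 ≠ 2 — contradiction.

Unsatisfiable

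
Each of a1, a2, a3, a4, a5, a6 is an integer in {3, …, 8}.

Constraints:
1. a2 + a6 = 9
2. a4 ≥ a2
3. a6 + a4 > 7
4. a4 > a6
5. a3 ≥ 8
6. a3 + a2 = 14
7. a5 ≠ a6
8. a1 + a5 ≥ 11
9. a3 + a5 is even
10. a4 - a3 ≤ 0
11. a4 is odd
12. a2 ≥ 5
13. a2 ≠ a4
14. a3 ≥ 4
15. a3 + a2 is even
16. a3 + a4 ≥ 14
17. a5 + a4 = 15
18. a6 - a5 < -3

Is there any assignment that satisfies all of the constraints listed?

Satisfiable

Take a1 = 4, a2 = 6, a3 = 8, a4 = 7, a5 = 8, a6 = 3. Then constraint 1: a2 + a6 = 9; constraint 3: a6 + a4 = 10; constraint 6: a3 + a2 = 14, and every other listed constraint is also met.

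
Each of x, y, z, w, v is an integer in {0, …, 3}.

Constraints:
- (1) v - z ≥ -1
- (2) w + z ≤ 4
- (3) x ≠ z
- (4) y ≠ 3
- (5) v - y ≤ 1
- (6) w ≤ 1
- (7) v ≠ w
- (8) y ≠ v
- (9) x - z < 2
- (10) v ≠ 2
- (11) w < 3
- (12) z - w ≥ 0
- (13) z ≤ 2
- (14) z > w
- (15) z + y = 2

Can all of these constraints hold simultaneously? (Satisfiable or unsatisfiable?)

The assignment x = 1, y = 0, z = 2, w = 0, v = 1 works:
  constraint 1 holds since v - z = -1.
  constraint 2 holds since w + z = 2.
  constraint 5 holds since v - y = 1.
The rest check out directly.

Satisfiable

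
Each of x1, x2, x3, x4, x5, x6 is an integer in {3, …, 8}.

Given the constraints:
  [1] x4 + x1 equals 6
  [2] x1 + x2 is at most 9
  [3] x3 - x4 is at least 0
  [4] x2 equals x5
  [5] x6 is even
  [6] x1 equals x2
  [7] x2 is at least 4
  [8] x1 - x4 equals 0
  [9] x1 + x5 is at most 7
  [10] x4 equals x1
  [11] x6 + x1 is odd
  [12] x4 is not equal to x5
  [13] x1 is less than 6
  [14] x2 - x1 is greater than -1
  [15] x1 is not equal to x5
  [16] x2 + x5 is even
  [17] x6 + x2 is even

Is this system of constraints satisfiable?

Unsatisfiable

From constraints 4 and 6, x1 = x2 = x5, so x1 = x5. But constraint 15 says x1 ≠ x5. Contradiction.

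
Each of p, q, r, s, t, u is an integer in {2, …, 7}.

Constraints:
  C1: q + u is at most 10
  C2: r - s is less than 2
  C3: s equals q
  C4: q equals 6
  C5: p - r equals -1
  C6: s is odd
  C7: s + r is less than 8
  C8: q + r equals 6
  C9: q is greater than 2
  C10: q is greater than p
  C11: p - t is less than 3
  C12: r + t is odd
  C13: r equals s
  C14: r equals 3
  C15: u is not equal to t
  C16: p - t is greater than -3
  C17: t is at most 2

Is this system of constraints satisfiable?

Unsatisfiable

Constraint 14 fixes r = 3 and constraint 4 fixes q = 6. Constraints 3 and 13 give r = s = q, so r = q. But 3 ≠ 6 — contradiction.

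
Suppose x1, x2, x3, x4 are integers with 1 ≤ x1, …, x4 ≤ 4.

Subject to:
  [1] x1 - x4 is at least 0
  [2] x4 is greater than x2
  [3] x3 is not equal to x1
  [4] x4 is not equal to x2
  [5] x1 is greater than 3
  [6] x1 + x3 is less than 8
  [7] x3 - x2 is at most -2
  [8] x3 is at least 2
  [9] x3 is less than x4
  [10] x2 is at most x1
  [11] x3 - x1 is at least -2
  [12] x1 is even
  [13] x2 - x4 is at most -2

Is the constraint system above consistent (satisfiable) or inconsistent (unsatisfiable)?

Constraints 1, 7, 11, and 13 give x2 − x3 ≥ 2, x3 − x1 ≥ -2, x1 − x4 ≥ 0, x4 − x2 ≥ 2.
Adding all 4 inequalities: the left sides telescope to 0, and the right sides sum to 2 + (-2) + 0 + 2 = 2. So 0 ≥ 2, which is false.

Unsatisfiable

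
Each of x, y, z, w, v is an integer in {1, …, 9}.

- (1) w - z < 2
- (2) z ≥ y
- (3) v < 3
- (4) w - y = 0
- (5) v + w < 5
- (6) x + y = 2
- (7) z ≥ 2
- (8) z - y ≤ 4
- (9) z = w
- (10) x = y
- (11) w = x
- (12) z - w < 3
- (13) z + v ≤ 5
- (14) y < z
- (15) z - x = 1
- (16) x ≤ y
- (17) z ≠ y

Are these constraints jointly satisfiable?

From constraints 9, 10, and 11, z = w = x = y, so z = y. But constraint 17 says z ≠ y. Contradiction.

Unsatisfiable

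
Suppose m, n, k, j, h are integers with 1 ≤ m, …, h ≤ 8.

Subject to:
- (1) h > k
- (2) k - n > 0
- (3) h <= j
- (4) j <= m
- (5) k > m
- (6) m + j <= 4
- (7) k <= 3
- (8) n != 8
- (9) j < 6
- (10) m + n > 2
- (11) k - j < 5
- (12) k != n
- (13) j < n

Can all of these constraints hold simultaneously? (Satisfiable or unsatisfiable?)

Unsatisfiable

Constraints 1, 2, 3, and 13 give k < h, h ≤ j, j < n, n < k. Chaining: k < h ≤ j < n < k, which forces k < k — impossible.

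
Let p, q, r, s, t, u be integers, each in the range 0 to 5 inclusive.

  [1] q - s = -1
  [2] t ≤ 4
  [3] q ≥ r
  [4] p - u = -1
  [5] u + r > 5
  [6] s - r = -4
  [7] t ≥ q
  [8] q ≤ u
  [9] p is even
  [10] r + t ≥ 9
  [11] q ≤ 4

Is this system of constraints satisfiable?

Unsatisfiable

From constraints 3 and 11: r ≤ q ≤ 4. From constraint 2: t ≤ 4. Hence r + t ≤ 8. But constraint 10 requires r + t ≥ 9, and 9 > 8. Contradiction.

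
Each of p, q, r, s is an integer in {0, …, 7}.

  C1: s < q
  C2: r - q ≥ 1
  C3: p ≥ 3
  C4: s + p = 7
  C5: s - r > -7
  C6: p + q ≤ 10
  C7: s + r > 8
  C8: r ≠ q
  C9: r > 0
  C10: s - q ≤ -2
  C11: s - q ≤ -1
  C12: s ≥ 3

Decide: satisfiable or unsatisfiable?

One satisfying assignment is p = 4, q = 5, r = 7, s = 3.
For the less obvious constraints — constraint 2: r - q = 2; constraint 4: s + p = 7; constraint 5: s - r = -4 — and the others hold by inspection.

Satisfiable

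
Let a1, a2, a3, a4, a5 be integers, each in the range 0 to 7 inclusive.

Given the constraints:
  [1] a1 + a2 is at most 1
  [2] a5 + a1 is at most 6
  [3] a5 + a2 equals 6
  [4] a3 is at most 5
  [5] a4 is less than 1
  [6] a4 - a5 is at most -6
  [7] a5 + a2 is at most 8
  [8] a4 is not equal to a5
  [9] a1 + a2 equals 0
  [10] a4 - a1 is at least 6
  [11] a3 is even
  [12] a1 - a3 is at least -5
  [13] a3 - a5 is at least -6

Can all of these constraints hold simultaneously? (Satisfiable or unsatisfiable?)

Constraints 6, 10, 12, and 13 give a4 − a1 ≥ 6, a1 − a3 ≥ -5, a3 − a5 ≥ -6, a5 − a4 ≥ 6.
Adding all 4 inequalities: the left sides telescope to 0, and the right sides sum to 6 + (-5) + (-6) + 6 = 1. So 0 ≥ 1, which is false.

Unsatisfiable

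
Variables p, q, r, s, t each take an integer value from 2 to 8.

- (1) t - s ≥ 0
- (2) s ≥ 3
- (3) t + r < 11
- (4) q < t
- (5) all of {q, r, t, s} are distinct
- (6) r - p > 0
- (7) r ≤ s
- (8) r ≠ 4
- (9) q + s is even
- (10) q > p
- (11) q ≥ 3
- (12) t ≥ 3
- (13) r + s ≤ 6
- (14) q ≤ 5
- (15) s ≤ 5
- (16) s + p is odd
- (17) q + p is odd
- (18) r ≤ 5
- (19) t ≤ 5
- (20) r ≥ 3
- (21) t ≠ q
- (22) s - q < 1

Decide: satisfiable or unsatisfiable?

Constraints 2, 11, 12, 14, 15, 18, 19, and 20 confine each of q, r, t, s to the 3 values {3, …, 5}.
Constraint 5 requires all 4 of them to be distinct, but only 3 values are available — impossible by the pigeonhole principle.

Unsatisfiable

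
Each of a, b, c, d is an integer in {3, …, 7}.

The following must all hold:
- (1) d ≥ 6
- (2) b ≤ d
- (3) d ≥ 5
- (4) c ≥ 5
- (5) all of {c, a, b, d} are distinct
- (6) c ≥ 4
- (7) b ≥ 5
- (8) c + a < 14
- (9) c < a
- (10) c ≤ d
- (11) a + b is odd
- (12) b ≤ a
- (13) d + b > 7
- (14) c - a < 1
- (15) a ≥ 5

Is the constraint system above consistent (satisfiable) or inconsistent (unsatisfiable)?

Unsatisfiable

Constraints 3, 4, 7, and 15 confine each of c, a, b, d to the 3 values {5, …, 7} (the domain already gives each ≤ 7).
Constraint 5 requires all 4 of them to be distinct, but only 3 values are available — impossible by the pigeonhole principle.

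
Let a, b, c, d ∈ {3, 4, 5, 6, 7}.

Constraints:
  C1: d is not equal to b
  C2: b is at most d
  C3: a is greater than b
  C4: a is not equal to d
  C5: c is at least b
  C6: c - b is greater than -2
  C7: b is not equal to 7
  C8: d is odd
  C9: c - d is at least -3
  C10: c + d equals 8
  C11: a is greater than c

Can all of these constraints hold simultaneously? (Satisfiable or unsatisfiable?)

Satisfiable

Setting (a, b, c, d) = (7, 3, 3, 5) satisfies everything: constraint 6: c - b = 0; constraint 9: c - d = -2, and the others follow.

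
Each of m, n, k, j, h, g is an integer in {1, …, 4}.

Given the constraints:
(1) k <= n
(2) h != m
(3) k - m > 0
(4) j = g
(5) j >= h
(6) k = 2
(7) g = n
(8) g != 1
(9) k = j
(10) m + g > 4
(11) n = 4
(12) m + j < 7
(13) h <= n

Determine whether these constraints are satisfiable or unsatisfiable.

Unsatisfiable

Constraint 6 fixes k = 2 and constraint 11 fixes n = 4. Constraints 4, 7, and 9 give k = j = g = n, so k = n. But 2 ≠ 4 — contradiction.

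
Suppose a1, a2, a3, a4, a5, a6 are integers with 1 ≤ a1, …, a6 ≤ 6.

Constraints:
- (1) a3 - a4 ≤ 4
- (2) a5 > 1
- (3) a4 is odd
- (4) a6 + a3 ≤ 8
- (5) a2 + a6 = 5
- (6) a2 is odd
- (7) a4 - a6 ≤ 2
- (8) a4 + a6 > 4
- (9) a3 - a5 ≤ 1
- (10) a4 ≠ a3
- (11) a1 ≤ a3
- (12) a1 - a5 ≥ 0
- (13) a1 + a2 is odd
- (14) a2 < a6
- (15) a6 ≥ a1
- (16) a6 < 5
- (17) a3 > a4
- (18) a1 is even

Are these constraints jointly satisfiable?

Satisfiable

Try a1 = 4, a2 = 1, a3 = 4, a4 = 3, a5 = 3, a6 = 4.
Check constraint 1: a3 - a4 = 1; constraint 4: a6 + a3 = 8. The remaining constraints are straightforward to verify.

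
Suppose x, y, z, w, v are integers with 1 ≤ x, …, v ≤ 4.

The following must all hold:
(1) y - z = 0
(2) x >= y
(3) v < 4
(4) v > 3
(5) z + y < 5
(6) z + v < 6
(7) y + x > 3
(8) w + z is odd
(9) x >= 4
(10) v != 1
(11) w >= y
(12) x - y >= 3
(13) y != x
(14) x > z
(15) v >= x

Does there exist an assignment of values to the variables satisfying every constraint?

From constraints 9 and 15: v ≥ x and x ≥ 4, so v ≥ 4. From constraint 3: v ≤ 3. But 3 < 4, so no value of v works.

Unsatisfiable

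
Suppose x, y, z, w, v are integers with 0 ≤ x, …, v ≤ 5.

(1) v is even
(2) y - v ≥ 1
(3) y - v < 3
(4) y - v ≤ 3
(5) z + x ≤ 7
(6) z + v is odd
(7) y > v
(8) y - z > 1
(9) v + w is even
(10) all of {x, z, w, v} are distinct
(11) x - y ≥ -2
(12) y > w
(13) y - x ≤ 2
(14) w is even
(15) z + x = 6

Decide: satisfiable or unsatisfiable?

Try x = 5, y = 5, z = 1, w = 0, v = 4.
Check constraint 2: y - v = 1; constraint 3: y - v = 1. The remaining constraints are straightforward to verify.

Satisfiable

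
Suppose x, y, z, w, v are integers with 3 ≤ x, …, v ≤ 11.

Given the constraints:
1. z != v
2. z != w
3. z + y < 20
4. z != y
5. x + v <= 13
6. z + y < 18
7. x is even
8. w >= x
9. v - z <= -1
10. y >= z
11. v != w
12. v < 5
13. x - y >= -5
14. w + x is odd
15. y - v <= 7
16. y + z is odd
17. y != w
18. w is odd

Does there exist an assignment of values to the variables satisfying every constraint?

Satisfiable

The assignment x = 6, y = 9, z = 8, w = 11, v = 4 works:
  constraint 3 holds since z + y = 17.
  constraint 5 holds since x + v = 10.
The rest check out directly.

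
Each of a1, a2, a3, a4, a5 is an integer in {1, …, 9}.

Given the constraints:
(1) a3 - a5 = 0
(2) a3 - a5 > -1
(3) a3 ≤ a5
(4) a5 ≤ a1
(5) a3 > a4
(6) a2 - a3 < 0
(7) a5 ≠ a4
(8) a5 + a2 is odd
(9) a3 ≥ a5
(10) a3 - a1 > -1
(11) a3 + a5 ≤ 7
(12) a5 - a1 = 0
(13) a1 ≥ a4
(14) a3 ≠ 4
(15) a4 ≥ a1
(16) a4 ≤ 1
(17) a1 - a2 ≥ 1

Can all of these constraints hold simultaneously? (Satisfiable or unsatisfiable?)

Constraints 3, 4, 5, and 15 give a1 ≤ a4, a4 < a3, a3 ≤ a5, a5 ≤ a1. Chaining: a1 ≤ a4 < a3 ≤ a5 ≤ a1, which forces a1 < a1 — impossible.

Unsatisfiable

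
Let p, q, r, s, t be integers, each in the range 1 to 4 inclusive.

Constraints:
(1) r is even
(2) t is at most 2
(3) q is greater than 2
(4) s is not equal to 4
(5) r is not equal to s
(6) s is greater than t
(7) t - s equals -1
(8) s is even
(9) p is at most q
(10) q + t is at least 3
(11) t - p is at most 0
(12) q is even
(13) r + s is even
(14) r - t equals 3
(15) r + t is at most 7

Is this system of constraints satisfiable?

Satisfiable

Setting (p, q, r, s, t) = (1, 4, 4, 2, 1) satisfies everything: constraint 7: t - s = -1; constraint 10: q + t = 5; constraint 11: t - p = 0, and the others follow.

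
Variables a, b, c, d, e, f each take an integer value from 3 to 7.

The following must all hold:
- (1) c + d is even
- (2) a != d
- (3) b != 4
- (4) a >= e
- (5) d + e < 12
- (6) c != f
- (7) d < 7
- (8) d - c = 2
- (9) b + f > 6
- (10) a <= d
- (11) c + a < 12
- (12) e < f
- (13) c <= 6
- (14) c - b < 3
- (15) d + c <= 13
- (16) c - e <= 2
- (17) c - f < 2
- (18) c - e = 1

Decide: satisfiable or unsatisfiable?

Satisfiable

Try a = 5, b = 3, c = 4, d = 6, e = 3, f = 5.
Check constraint 5: d + e = 9; constraint 8: d - c = 2. The remaining constraints are straightforward to verify.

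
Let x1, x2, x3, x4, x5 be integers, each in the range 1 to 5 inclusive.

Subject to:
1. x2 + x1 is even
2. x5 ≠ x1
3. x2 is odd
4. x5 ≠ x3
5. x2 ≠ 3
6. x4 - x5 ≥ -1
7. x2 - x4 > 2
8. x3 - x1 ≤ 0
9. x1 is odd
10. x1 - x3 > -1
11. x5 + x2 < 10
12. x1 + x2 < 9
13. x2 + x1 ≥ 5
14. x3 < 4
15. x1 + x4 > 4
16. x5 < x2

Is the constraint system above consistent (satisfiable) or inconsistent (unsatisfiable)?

Satisfiable

The assignment x1 = 3, x2 = 5, x3 = 3, x4 = 2, x5 = 2 works:
  constraint 6 holds since x4 - x5 = 0.
  constraint 7 holds since x2 - x4 = 3.
  constraint 8 holds since x3 - x1 = 0.
The rest check out directly.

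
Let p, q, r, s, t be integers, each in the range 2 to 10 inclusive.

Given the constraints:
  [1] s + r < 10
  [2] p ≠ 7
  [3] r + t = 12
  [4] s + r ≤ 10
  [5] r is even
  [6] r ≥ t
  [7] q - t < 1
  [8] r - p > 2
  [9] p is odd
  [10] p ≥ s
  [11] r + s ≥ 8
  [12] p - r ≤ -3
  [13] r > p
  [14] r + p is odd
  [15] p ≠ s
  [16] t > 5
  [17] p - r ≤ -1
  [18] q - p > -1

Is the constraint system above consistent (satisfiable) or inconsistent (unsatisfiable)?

Take p = 3, q = 4, r = 6, s = 2, t = 6. Then constraint 1: s + r = 8; constraint 3: r + t = 12; constraint 4: s + r = 8, and every other listed constraint is also met.

Satisfiable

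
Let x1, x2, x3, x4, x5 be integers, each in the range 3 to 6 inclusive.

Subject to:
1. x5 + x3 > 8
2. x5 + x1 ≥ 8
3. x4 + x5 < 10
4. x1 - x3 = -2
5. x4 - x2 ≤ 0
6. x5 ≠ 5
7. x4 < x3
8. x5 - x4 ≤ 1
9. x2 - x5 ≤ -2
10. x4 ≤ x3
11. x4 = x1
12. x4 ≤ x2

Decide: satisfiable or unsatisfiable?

Unsatisfiable

Constraints 5, 8, and 9 give x2 − x4 ≥ 0, x4 − x5 ≥ -1, x5 − x2 ≥ 2.
Adding all 3 inequalities: the left sides telescope to 0, and the right sides sum to 0 + (-1) + 2 = 1. So 0 ≥ 1, which is false.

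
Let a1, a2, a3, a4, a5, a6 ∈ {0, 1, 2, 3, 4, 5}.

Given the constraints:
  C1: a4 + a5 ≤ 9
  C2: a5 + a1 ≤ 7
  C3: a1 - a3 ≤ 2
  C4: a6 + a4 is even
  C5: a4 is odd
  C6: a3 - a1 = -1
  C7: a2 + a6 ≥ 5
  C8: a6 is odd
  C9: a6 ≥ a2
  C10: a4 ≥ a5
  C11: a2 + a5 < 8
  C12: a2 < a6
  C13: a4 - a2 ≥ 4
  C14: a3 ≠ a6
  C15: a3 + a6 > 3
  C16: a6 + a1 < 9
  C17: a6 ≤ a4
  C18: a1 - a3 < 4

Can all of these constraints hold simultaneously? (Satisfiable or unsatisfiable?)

Try a1 = 1, a2 = 1, a3 = 0, a4 = 5, a5 = 4, a6 = 5.
Check constraint 1: a4 + a5 = 9; constraint 2: a5 + a1 = 5. The remaining constraints are straightforward to verify.

Satisfiable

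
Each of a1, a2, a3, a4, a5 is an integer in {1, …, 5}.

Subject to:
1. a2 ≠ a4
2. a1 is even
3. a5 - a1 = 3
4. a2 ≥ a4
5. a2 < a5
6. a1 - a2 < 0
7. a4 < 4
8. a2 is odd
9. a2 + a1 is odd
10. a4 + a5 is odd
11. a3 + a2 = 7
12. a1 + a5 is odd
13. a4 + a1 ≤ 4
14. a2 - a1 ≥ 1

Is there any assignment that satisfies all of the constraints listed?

Satisfiable

The assignment a1 = 2, a2 = 3, a3 = 4, a4 = 2, a5 = 5 works:
  constraint 3 holds since a5 - a1 = 3.
  constraint 6 holds since a1 - a2 = -1.
The rest check out directly.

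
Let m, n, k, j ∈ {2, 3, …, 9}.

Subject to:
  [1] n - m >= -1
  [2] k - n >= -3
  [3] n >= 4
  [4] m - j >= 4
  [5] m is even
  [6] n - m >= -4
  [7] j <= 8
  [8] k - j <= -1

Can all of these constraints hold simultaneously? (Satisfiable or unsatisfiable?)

Unsatisfiable

Constraints 1, 2, 4, and 8 give m − j ≥ 4, j − k ≥ 1, k − n ≥ -3, n − m ≥ -1.
Adding all 4 inequalities: the left sides telescope to 0, and the right sides sum to 4 + 1 + (-3) + (-1) = 1. So 0 ≥ 1, which is false.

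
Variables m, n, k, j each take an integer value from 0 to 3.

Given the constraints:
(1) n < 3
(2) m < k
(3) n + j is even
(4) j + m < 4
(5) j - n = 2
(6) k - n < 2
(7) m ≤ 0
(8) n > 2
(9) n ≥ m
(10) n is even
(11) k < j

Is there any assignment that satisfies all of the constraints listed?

From constraint 8: n ≥ 3. From constraint 1: n ≤ 2. But 2 < 3, so no value of n works.

Unsatisfiable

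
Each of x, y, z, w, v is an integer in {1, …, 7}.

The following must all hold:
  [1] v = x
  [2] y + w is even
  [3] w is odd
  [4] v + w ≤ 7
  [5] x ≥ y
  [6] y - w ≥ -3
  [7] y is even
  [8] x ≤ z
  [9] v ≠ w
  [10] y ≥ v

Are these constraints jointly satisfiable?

Unsatisfiable

Constraint 7 makes y even and constraint 3 makes w odd, so y + w must be odd. Constraint 2 says y + w is even — contradiction.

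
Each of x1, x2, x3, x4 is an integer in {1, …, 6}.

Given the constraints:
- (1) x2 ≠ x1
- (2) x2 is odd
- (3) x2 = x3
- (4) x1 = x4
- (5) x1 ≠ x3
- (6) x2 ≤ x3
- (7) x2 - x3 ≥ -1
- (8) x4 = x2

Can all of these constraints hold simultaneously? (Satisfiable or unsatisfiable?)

From constraints 3, 4, and 8, x1 = x4 = x2 = x3, so x1 = x3. But constraint 5 says x1 ≠ x3. Contradiction.

Unsatisfiable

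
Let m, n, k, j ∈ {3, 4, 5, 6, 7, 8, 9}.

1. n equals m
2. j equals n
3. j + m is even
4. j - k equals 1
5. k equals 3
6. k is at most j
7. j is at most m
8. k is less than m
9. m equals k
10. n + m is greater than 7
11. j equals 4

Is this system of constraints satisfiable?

Constraint 11 fixes j = 4 and constraint 5 fixes k = 3. Constraints 1, 2, and 9 give j = n = m = k, so j = k. But 4 ≠ 3 — contradiction.

Unsatisfiable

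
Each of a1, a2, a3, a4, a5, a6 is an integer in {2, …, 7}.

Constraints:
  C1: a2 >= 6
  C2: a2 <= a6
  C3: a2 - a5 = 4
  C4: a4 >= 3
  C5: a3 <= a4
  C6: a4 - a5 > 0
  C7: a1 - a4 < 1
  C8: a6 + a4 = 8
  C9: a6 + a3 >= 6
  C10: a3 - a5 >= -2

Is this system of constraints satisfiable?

From constraints 1 and 2: a6 ≥ a2 ≥ 6. From constraint 4: a4 ≥ 3. Hence a6 + a4 ≥ 9. But constraint 8 requires a6 + a4 = 8, and 8 < 9. Contradiction.

Unsatisfiable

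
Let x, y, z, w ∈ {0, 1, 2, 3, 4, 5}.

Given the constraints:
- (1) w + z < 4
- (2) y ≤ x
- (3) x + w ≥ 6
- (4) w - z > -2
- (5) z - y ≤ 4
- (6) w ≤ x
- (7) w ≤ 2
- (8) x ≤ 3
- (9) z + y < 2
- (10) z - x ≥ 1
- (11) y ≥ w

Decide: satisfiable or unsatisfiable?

From constraint 8: x ≤ 3. From constraint 7: w ≤ 2. Hence x + w ≤ 5. But constraint 3 requires x + w ≥ 6, and 6 > 5. Contradiction.

Unsatisfiable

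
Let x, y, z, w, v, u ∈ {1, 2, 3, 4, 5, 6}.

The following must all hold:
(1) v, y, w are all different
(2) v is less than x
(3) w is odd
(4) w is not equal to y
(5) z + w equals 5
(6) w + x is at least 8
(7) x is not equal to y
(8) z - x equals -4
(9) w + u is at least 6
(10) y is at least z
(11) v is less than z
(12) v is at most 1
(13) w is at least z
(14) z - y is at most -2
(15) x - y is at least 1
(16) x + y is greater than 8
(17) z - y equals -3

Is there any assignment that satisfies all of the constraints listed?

Setting (x, y, z, w, v, u) = (6, 5, 2, 3, 1, 3) satisfies everything: constraint 5: z + w = 5; constraint 6: w + x = 9, and the others follow.

Satisfiable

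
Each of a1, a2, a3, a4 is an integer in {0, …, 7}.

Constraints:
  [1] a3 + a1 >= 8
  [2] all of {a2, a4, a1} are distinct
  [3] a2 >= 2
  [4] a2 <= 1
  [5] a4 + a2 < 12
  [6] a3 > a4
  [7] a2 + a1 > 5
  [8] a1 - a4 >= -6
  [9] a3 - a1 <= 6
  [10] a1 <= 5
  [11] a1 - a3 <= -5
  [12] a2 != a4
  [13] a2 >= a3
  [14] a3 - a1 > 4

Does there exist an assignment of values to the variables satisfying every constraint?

Unsatisfiable

From constraints 4 and 13: a3 ≤ a2 ≤ 1. From constraint 10: a1 ≤ 5. Hence a3 + a1 ≤ 6. But constraint 1 requires a3 + a1 ≥ 8, and 8 > 6. Contradiction.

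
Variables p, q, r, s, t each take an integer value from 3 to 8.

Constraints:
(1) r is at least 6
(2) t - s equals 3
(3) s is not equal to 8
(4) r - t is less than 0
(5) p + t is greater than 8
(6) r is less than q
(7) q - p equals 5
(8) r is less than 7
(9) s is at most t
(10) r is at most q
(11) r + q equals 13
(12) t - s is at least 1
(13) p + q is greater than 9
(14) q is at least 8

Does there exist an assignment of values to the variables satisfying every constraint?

Unsatisfiable

From constraint 1: r ≥ 6. From constraint 14: q ≥ 8. Hence r + q ≥ 14. But constraint 11 requires r + q = 13, and 13 < 14. Contradiction.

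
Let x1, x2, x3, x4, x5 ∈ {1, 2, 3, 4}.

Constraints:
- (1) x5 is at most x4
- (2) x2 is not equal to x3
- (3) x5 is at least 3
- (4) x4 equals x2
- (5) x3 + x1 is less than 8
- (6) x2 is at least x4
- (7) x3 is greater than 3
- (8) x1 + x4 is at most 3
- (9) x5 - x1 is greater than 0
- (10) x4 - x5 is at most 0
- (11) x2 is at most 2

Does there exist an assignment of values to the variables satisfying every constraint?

Unsatisfiable

From constraints 1 and 3: x4 ≥ x5 and x5 ≥ 3, so x4 ≥ 3. From constraints 6 and 11: x4 ≤ x2 and x2 ≤ 2, so x4 ≤ 2. But 2 < 3, so no value of x4 works.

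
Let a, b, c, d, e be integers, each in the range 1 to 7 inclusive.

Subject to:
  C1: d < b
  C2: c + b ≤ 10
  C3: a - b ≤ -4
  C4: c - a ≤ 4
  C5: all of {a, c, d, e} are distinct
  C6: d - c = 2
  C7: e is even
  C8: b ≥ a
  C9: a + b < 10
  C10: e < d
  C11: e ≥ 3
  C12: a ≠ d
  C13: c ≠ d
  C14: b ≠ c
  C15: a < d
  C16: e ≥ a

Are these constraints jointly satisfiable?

Setting (a, b, c, d, e) = (1, 6, 3, 5, 4) satisfies everything: constraint 2: c + b = 9; constraint 3: a - b = -5; constraint 4: c - a = 2, and the others follow.

Satisfiable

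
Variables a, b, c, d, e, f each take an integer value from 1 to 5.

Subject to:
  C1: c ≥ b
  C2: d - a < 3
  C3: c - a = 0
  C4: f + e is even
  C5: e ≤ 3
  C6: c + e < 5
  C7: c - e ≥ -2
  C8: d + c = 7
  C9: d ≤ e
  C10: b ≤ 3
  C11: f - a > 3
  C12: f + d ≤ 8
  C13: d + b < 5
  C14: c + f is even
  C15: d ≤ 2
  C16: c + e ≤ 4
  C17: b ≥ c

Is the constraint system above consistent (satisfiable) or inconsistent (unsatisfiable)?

From constraints 5 and 9: d ≤ e ≤ 3. From constraints 10 and 17: c ≤ b ≤ 3. Hence d + c ≤ 6. But constraint 8 requires d + c = 7, and 7 > 6. Contradiction.

Unsatisfiable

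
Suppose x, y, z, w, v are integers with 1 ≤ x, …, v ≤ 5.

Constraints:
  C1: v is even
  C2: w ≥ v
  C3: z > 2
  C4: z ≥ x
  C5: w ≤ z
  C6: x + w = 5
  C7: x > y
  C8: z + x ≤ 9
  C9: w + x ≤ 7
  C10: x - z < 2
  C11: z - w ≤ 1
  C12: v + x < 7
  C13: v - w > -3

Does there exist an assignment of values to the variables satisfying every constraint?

One satisfying assignment is x = 3, y = 2, z = 3, w = 2, v = 2.
For the less obvious constraints — constraint 6: x + w = 5; constraint 8: z + x = 6; constraint 9: w + x = 5 — and the others hold by inspection.

Satisfiable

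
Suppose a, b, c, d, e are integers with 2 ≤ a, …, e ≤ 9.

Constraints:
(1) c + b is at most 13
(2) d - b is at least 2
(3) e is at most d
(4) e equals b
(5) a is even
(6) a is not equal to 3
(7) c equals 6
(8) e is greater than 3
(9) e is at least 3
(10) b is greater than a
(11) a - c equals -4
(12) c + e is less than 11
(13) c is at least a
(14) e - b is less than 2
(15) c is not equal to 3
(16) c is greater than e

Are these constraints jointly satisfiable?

One satisfying assignment is a = 2, b = 4, c = 6, d = 7, e = 4.
For the less obvious constraints — constraint 1: c + b = 10; constraint 2: d - b = 3; constraint 11: a - c = -4 — and the others hold by inspection.

Satisfiable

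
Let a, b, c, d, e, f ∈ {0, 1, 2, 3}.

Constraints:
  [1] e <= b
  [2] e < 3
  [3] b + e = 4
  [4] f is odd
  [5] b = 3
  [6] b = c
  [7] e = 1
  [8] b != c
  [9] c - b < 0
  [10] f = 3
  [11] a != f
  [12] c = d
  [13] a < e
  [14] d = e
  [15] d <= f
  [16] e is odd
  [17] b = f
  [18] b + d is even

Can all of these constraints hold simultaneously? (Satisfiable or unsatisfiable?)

Unsatisfiable

Constraint 5 fixes b = 3 and constraint 7 fixes e = 1. Constraints 6, 12, and 14 give b = c = d = e, so b = e. But 3 ≠ 1 — contradiction.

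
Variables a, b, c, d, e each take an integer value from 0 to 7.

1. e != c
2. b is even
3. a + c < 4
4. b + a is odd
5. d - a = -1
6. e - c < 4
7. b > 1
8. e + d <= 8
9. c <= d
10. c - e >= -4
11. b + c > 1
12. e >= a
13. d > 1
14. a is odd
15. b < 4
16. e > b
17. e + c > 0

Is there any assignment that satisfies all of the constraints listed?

Try a = 3, b = 2, c = 0, d = 2, e = 3.
Check constraint 3: a + c = 3; constraint 5: d - a = -1; constraint 6: e - c = 3. The remaining constraints are straightforward to verify.

Satisfiable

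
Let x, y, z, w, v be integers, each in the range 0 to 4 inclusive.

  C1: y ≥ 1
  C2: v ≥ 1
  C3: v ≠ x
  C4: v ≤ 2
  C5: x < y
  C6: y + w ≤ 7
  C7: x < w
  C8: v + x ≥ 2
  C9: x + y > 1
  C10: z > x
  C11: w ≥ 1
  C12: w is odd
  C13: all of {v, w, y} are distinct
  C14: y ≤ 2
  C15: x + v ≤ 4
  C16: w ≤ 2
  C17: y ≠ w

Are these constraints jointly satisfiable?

Unsatisfiable

Constraints 1, 2, 4, 11, 14, and 16 confine each of v, w, y to the 2 values {1, 2}.
Constraint 13 requires all 3 of them to be distinct, but only 2 values are available — impossible by the pigeonhole principle.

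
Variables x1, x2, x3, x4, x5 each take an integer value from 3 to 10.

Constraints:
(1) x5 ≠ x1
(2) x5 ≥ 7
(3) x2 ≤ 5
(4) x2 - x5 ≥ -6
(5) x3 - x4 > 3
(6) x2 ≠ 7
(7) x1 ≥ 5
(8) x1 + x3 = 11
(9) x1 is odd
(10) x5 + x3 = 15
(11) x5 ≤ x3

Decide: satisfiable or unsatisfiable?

Unsatisfiable

From constraint 7: x1 ≥ 5. From constraints 2 and 11: x3 ≥ x5 ≥ 7. Hence x1 + x3 ≥ 12. But constraint 8 requires x1 + x3 = 11, and 11 < 12. Contradiction.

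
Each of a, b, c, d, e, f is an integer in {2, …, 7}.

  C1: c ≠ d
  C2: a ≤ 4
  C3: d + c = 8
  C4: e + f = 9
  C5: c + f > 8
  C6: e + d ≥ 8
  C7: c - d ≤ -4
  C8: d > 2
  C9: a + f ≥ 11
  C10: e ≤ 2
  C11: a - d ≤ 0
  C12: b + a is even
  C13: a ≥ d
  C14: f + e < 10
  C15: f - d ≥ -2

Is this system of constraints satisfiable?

From constraint 10: e ≤ 2. From constraints 2 and 13: d ≤ a ≤ 4. Hence e + d ≤ 6. But constraint 6 requires e + d ≥ 8, and 8 > 6. Contradiction.

Unsatisfiable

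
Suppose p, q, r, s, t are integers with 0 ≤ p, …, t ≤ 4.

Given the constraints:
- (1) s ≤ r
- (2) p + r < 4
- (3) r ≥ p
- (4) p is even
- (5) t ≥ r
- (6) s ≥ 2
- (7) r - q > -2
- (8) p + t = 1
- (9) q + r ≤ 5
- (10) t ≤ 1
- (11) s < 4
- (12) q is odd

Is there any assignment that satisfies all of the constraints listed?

From constraints 1 and 6: r ≥ s and s ≥ 2, so r ≥ 2. From constraints 5 and 10: r ≤ t and t ≤ 1, so r ≤ 1. But 1 < 2, so no value of r works.

Unsatisfiable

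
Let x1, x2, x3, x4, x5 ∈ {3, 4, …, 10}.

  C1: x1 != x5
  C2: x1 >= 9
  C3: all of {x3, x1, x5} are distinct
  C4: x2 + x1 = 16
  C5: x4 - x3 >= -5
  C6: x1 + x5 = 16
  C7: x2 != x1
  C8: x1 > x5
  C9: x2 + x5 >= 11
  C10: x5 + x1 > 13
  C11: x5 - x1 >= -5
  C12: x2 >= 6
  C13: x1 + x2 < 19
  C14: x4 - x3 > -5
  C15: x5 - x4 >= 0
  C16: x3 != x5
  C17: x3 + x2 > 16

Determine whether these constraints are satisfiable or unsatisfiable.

Satisfiable

The assignment x1 = 9, x2 = 7, x3 = 10, x4 = 7, x5 = 7 works:
  constraint 4 holds since x2 + x1 = 16.
  constraint 5 holds since x4 - x3 = -3.
The rest check out directly.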